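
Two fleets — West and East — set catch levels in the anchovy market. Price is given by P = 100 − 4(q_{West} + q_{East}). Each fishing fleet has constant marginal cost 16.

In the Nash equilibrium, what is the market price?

Fishing fleet West's profit: π = q_{West}(100 − 4(q_{West} + q_{East})) − 16q_{West}.
∂π/∂q_{West} = 84 − 8q_{West} − 4q_{East} = 0, so q_{West} = 10.5 − 0.5q_{East}.
The game is symmetric, so in equilibrium q_{East} = q_{West}: the reaction function gives 1.5q_{West} = 10.5, hence q_{West} = 7.
Equilibrium price: P = 100 − 4·14 = 44.

44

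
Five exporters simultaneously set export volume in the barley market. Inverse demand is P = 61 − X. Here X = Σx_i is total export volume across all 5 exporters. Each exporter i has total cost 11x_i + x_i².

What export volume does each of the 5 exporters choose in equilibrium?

6.25

A representative exporter's profit is π_i = x_i(61 − X) − 11x_i − x_i², with X = x_i + Σ_{j≠i} x_j.
First-order condition: 50 − 4x_i − Σ_{j≠i} x_j = 0.
In a symmetric equilibrium every exporter chooses the same x, so Σ_{j≠i} x_j = 4x. The condition becomes 50 − 8x = 0, giving x = 50/8 = 6.25.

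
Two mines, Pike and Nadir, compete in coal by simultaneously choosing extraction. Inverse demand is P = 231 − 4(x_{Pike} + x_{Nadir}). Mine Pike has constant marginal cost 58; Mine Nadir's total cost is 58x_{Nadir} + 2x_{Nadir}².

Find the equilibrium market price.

127.2

Mine Pike's profit: π = x_{Pike}(231 − 4(x_{Pike} + x_{Nadir})) − 58x_{Pike}.
∂π/∂x_{Pike} = 173 − 8x_{Pike} − 4x_{Nadir} = 0, so x_{Pike} = 21.625 − 0.5x_{Nadir}.
For Nadir: ∂π/∂x_{Nadir} = 173 − 12x_{Nadir} − 4x_{Pike} = 0 ⇒ x_{Nadir} = 173/12 − (1/3)x_{Pike}.
Solving the two reaction functions simultaneously: (1 − (−0.5)(−1/3))x_{Pike} = 21.625 − 0.5·(173/12), so (5/6)x_{Pike} = 173/12 and x_{Pike} = 17.3.
Then x_{Nadir} = 173/12 − (1/3)·17.3 = 8.65.
Equilibrium price: P = 231 − 4·25.95 = 127.2.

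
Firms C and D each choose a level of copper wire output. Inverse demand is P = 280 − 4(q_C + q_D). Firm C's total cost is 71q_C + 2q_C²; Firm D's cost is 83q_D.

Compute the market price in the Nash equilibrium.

159.4

Firm C's profit: π = q_C(280 − 4(q_C + q_D)) − 71q_C − 2q_C².
∂π/∂q_C = 209 − 12q_C − 4q_D = 0, so q_C = 209/12 − (1/3)q_D.
For D: ∂π/∂q_D = 197 − 8q_D − 4q_C = 0 ⇒ q_D = 24.625 − 0.5q_C.
Substituting the second reaction function into the first: q_C = 209/12 − (1/3)(24.625 − 0.5q_C), which gives (5/6)q_C = 221/24 ⇒ q_C = 11.05.
Then q_D = 24.625 − 0.5·11.05 = 19.1.
Equilibrium price: P = 280 − 4·30.15 = 159.4.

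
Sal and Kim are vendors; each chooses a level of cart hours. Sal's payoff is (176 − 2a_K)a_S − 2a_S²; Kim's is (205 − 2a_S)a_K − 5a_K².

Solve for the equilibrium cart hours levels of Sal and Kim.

37.5, 13

Expanding Sal's payoff: 176a_S − 2a_Ka_S − 2a_S².
∂π/∂a_S = 176 − 2a_K − 4a_S = 0, so a_S = 44 − 0.5a_K.
Likewise for Kim: a_K = 20.5 − 0.2a_S.
Solving the two reaction functions simultaneously: (1 − (−0.5)(−0.2))a_S = 44 − 0.5·20.5, so 0.9a_S = 33.75 and a_S = 37.5.
Then a_K = 20.5 − 0.2·37.5 = 13.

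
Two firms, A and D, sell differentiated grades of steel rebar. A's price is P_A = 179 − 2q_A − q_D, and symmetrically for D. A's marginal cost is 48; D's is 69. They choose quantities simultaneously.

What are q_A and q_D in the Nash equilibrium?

Firm A's profit: π = q_A(179 − 2q_A − q_D) − 48q_A.
∂π/∂q_A = 131 − 4q_A − q_D = 0 ⇒ q_A = 32.75 − 0.25q_D.
Similarly q_D = 27.5 − 0.25q_A.
Solving the two reaction functions simultaneously: (1 − (−0.25)(−0.25))q_A = 32.75 − 0.25·27.5, so 0.9375q_A = 25.875 and q_A = 27.6.
Then q_D = 27.5 − 0.25·27.6 = 20.6.

27.6, 20.6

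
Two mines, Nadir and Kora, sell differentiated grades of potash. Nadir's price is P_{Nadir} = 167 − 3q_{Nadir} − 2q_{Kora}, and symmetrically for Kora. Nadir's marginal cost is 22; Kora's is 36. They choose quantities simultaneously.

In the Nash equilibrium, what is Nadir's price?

Mine Nadir's profit: π = q_{Nadir}(167 − 3q_{Nadir} − 2q_{Kora}) − 22q_{Nadir}.
∂π/∂q_{Nadir} = 145 − 6q_{Nadir} − 2q_{Kora} = 0 ⇒ q_{Nadir} = 145/6 − (1/3)q_{Kora}.
Similarly q_{Kora} = 131/6 − (1/3)q_{Nadir}.
Solving the two reaction functions simultaneously: (1 − (−1/3)(−1/3))q_{Nadir} = 145/6 − (1/3)·(131/6), so (8/9)q_{Nadir} = 152/9 and q_{Nadir} = 19.
Then q_{Kora} = 131/6 − (1/3)·19 = 15.5.
P_{Nadir} = 167 − 3·19 − 2·15.5 = 79.

79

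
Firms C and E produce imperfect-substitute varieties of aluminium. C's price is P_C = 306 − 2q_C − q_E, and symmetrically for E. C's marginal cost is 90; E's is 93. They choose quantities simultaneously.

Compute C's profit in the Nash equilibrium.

Firm C's profit: π = q_C(306 − 2q_C − q_E) − 90q_C.
∂π/∂q_C = 216 − 4q_C − q_E = 0 ⇒ q_C = 54 − 0.25q_E.
Similarly q_E = 53.25 − 0.25q_C.
Solving the two reaction functions simultaneously: (1 − (−0.25)(−0.25))q_C = 54 − 0.25·53.25, so 0.9375q_C = 40.6875 and q_C = 43.4.
Then q_E = 53.25 − 0.25·43.4 = 42.4.
P_C = 306 − 2·43.4 − 42.4 = 176.8.
Profit = (176.8 − 90)·43.4 = 3767.12.

3767.12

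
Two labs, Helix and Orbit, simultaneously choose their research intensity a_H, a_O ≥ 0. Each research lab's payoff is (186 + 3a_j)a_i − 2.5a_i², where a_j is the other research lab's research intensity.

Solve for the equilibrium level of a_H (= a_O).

Helix's payoff is (186 + 3a_O)a_H − 2.5a_H².
∂π/∂a_H = 186 + 3a_O − 5a_H = 0, so a_H = 37.2 + 0.6a_O.
Setting a_H = a_O in the reaction function: a_H = 37.2 + 0.6a_H, so a_H = 37.2 / 0.4 = 93.

93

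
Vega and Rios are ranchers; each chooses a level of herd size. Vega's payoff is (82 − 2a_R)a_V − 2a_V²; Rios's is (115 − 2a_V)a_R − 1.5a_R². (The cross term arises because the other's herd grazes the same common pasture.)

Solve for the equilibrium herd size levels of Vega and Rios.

2, 37

Expanding Vega's payoff: 82a_V − 2a_Ra_V − 2a_V².
∂π/∂a_V = 82 − 2a_R − 4a_V = 0, so a_V = 20.5 − 0.5a_R.
Likewise for Rios: a_R = 115/3 − (2/3)a_V.
Solving the two reaction functions simultaneously: (1 − (−0.5)(−2/3))a_V = 20.5 − 0.5·(115/3), so (2/3)a_V = 4/3 and a_V = 2.
Then a_R = 115/3 − (2/3)·2 = 37.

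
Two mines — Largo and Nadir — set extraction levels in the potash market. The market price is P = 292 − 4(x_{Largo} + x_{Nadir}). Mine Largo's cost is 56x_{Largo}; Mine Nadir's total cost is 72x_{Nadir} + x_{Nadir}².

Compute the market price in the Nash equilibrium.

Mine Largo's profit: π = x_{Largo}(292 − 4(x_{Largo} + x_{Nadir})) − 56x_{Largo}.
∂π/∂x_{Largo} = 236 − 8x_{Largo} − 4x_{Nadir} = 0, so x_{Largo} = 29.5 − 0.5x_{Nadir}.
For Nadir: ∂π/∂x_{Nadir} = 220 − 10x_{Nadir} − 4x_{Largo} = 0 ⇒ x_{Nadir} = 22 − 0.4x_{Largo}.
Plugging x_{Nadir} into Largo's best response: x_{Largo} = 29.5 − 0.5(22 − 0.4x_{Largo}) ⇒ 0.8x_{Largo} = 18.5, so x_{Largo} = 23.125.
Then x_{Nadir} = 22 − 0.4·23.125 = 12.75.
Equilibrium price: P = 292 − 4·35.875 = 148.5.

148.5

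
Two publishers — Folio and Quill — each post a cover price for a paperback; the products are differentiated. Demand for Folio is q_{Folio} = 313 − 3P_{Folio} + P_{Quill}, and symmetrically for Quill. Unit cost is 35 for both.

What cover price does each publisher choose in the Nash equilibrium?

Folio's profit: π = (P_{Folio} − 35)(313 − 3P_{Folio} + P_{Quill}).
∂π/∂P_{Folio} = 418 − 6P_{Folio} + P_{Quill} = 0 ⇒ P_{Folio} = 209/3 + (1/6)P_{Quill}.
The game is symmetric, so in equilibrium P_{Quill} = P_{Folio}: the reaction function gives (5/6)P_{Folio} = 209/3, hence P_{Folio} = 83.6.

83.6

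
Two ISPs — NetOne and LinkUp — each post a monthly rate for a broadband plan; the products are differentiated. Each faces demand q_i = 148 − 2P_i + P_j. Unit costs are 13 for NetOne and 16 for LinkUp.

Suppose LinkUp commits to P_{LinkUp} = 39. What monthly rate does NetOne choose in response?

NetOne's profit: π = (P_{NetOne} − 13)(148 − 2P_{NetOne} + P_{LinkUp}).
∂π/∂P_{NetOne} = 174 − 4P_{NetOne} + P_{LinkUp} = 0 ⇒ P_{NetOne} = 43.5 + 0.25P_{LinkUp}.
At P_{LinkUp} = 39: P_{NetOne} = 43.5 + 0.25·39 = 53.25.

53.25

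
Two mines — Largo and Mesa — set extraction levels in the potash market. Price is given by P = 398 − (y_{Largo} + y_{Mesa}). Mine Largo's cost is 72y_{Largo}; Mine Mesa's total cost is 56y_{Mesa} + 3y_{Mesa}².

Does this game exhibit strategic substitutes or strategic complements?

strategic substitutes

Mine Largo's profit: π = y_{Largo}(398 − (y_{Largo} + y_{Mesa})) − 72y_{Largo}.
∂π/∂y_{Largo} = 326 − 2y_{Largo} − y_{Mesa} = 0, so y_{Largo} = 163 − 0.5y_{Mesa}.
The best-response slope dy_{Largo}/dy_{Mesa} = −0.5 < 0: the reaction function is downward-sloping, so the choices are strategic substitutes.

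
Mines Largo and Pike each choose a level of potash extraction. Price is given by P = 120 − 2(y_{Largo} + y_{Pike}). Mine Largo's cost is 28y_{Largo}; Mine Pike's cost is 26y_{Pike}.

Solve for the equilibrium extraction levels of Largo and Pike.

15, 16

Mine Largo's profit: π = y_{Largo}(120 − 2(y_{Largo} + y_{Pike})) − 28y_{Largo}.
∂π/∂y_{Largo} = 92 − 4y_{Largo} − 2y_{Pike} = 0, so y_{Largo} = 23 − 0.5y_{Pike}.
By the same steps for Pike: y_{Pike} = 23.5 − 0.5y_{Largo}.
Substituting the second reaction function into the first: y_{Largo} = 23 − 0.5(23.5 − 0.5y_{Largo}), which gives 0.75y_{Largo} = 11.25 ⇒ y_{Largo} = 15.
Then y_{Pike} = 23.5 − 0.5·15 = 16.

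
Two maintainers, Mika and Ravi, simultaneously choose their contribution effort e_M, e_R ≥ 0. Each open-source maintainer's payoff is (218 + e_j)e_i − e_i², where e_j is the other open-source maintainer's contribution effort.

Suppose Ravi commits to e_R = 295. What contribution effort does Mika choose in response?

Mika's payoff is (218 + e_R)e_M − e_M².
∂π/∂e_M = 218 + e_R − 2e_M = 0, so e_M = 109 + 0.5e_R.
At e_R = 295: e_M = 109 + 0.5·295 = 256.5.

256.5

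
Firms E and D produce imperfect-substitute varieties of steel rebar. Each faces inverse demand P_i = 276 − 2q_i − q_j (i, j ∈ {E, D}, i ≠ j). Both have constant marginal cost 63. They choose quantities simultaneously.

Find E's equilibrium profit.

3629.52

Firm E's profit: π = q_E(276 − 2q_E − q_D) − 63q_E.
∂π/∂q_E = 213 − 4q_E − q_D = 0 ⇒ q_E = 53.25 − 0.25q_D.
Setting q_E = q_D in the reaction function: q_E = 53.25 − 0.25q_E, so q_E = 53.25 / 1.25 = 42.6.
P_E = 276 − 2·42.6 − 42.6 = 148.2.
Profit = (148.2 − 63)·42.6 = 3629.52.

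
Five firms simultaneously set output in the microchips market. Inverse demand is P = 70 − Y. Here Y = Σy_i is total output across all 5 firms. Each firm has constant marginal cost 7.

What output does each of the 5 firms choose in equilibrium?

A representative firm's profit is π_i = y_i(70 − Y) − 7y_i, with Y = y_i + Σ_{j≠i} y_j.
First-order condition: 63 − 2y_i − Σ_{j≠i} y_j = 0.
With identical firms, set every y_j = y: then 63 − 2y − 4y = 0, i.e. y = 63/6 = 10.5.

10.5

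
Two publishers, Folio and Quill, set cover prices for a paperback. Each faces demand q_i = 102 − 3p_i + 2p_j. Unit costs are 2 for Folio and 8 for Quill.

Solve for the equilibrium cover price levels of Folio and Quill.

28.125, 30.375

Folio's profit: π = (p_{Folio} − 2)(102 − 3p_{Folio} + 2p_{Quill}).
∂π/∂p_{Folio} = 108 − 6p_{Folio} + 2p_{Quill} = 0 ⇒ p_{Folio} = 18 + (1/3)p_{Quill}.
Similarly p_{Quill} = 21 + (1/3)p_{Folio}.
Solving the two reaction functions simultaneously: (1 − (1/3)(1/3))p_{Folio} = 18 + (1/3)·21, so (8/9)p_{Folio} = 25 and p_{Folio} = 28.125.
Then p_{Quill} = 21 + (1/3)·28.125 = 30.375.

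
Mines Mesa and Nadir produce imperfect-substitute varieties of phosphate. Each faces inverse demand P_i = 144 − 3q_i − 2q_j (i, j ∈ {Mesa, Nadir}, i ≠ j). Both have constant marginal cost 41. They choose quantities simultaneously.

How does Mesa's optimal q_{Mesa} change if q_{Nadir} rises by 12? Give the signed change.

-4

Mine Mesa's profit: π = q_{Mesa}(144 − 3q_{Mesa} − 2q_{Nadir}) − 41q_{Mesa}.
∂π/∂q_{Mesa} = 103 − 6q_{Mesa} − 2q_{Nadir} = 0 ⇒ q_{Mesa} = 103/6 − (1/3)q_{Nadir}.
The reaction-function slope is −1/3, so a 12-unit rise in q_{Nadir} moves q_{Mesa} by −1/3 × 12 = −4. Mesa's best response falls — the actions are strategic substitutes.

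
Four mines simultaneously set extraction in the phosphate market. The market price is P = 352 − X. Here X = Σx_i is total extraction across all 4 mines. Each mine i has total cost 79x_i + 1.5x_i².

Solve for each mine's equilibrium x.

A representative mine's profit is π_i = x_i(352 − X) − 79x_i − 1.5x_i², with X = x_i + Σ_{j≠i} x_j.
First-order condition: 273 − 5x_i − Σ_{j≠i} x_j = 0.
In a symmetric equilibrium every mine chooses the same x, so Σ_{j≠i} x_j = 3x. The condition becomes 273 − 8x = 0, giving x = 273/8 = 34.125.

34.125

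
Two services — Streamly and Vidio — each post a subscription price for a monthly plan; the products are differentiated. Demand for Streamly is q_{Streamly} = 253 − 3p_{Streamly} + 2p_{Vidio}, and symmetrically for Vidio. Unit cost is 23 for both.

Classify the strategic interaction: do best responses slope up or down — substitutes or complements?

strategic complements

Streamly's profit: π = (p_{Streamly} − 23)(253 − 3p_{Streamly} + 2p_{Vidio}).
∂π/∂p_{Streamly} = 322 − 6p_{Streamly} + 2p_{Vidio} = 0 ⇒ p_{Streamly} = 161/3 + (1/3)p_{Vidio}.
The best-response slope dp_{Streamly}/dp_{Vidio} = 1/3 > 0: the reaction function is upward-sloping, so the choices are strategic complements.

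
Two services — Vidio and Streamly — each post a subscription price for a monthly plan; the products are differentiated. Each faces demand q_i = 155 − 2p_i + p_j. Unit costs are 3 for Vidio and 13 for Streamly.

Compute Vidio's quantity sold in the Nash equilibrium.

104

Vidio's profit: π = (p_{Vidio} − 3)(155 − 2p_{Vidio} + p_{Streamly}).
∂π/∂p_{Vidio} = 161 − 4p_{Vidio} + p_{Streamly} = 0 ⇒ p_{Vidio} = 40.25 + 0.25p_{Streamly}.
Similarly p_{Streamly} = 45.25 + 0.25p_{Vidio}.
Plugging p_{Streamly} into Vidio's best response: p_{Vidio} = 40.25 + 0.25(45.25 + 0.25p_{Vidio}) ⇒ 0.9375p_{Vidio} = 51.5625, so p_{Vidio} = 55.
Then p_{Streamly} = 45.25 + 0.25·55 = 59.
q_{Vidio} = 155 − 2·55 + 59 = 104.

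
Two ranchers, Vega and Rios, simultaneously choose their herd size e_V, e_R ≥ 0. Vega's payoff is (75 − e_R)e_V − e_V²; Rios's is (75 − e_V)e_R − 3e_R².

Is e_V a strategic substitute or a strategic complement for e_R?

Expanding Vega's payoff: 75e_V − e_Re_V − e_V².
∂π/∂e_V = 75 − e_R − 2e_V = 0, so e_V = 37.5 − 0.5e_R.
The best-response slope de_V/de_R = −0.5 < 0: the reaction function is downward-sloping, so the choices are strategic substitutes.

strategic substitutes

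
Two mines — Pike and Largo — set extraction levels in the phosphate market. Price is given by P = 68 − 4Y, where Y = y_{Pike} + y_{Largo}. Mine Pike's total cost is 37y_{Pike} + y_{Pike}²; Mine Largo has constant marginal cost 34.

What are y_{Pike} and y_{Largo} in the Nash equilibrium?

1.75, 3.375

Mine Pike's profit: π = y_{Pike}(68 − 4(y_{Pike} + y_{Largo})) − 37y_{Pike} − y_{Pike}².
∂π/∂y_{Pike} = 31 − 10y_{Pike} − 4y_{Largo} = 0, so y_{Pike} = 3.1 − 0.4y_{Largo}.
For Largo: ∂π/∂y_{Largo} = 34 − 8y_{Largo} − 4y_{Pike} = 0 ⇒ y_{Largo} = 4.25 − 0.5y_{Pike}.
Solving the two reaction functions simultaneously: (1 − (−0.4)(−0.5))y_{Pike} = 3.1 − 0.4·4.25, so 0.8y_{Pike} = 1.4 and y_{Pike} = 1.75.
Then y_{Largo} = 4.25 − 0.5·1.75 = 3.375.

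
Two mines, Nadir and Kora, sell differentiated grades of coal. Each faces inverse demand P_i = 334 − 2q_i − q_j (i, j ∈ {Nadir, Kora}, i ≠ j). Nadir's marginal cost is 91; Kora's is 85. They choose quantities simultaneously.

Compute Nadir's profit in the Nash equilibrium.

Mine Nadir's profit: π = q_{Nadir}(334 − 2q_{Nadir} − q_{Kora}) − 91q_{Nadir}.
∂π/∂q_{Nadir} = 243 − 4q_{Nadir} − q_{Kora} = 0 ⇒ q_{Nadir} = 60.75 − 0.25q_{Kora}.
Similarly q_{Kora} = 62.25 − 0.25q_{Nadir}.
Solving the two reaction functions simultaneously: (1 − (−0.25)(−0.25))q_{Nadir} = 60.75 − 0.25·62.25, so 0.9375q_{Nadir} = 45.1875 and q_{Nadir} = 48.2.
Then q_{Kora} = 62.25 − 0.25·48.2 = 50.2.
P_{Nadir} = 334 − 2·48.2 − 50.2 = 187.4.
Profit = (187.4 − 91)·48.2 = 4646.48.

4646.48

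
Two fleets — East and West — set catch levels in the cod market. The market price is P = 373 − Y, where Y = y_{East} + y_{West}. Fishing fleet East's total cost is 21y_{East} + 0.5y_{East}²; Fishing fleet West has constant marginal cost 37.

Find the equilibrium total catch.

Fishing fleet East's profit: π = y_{East}(373 − (y_{East} + y_{West})) − 21y_{East} − 0.5y_{East}².
∂π/∂y_{East} = 352 − 3y_{East} − y_{West} = 0, so y_{East} = 352/3 − (1/3)y_{West}.
For West: ∂π/∂y_{West} = 336 − 2y_{West} − y_{East} = 0 ⇒ y_{West} = 168 − 0.5y_{East}.
Plugging y_{West} into East's best response: y_{East} = 352/3 − (1/3)(168 − 0.5y_{East}) ⇒ (5/6)y_{East} = 184/3, so y_{East} = 73.6.
Then y_{West} = 168 − 0.5·73.6 = 131.2.
Total catch: 73.6 + 131.2 = 204.8.

204.8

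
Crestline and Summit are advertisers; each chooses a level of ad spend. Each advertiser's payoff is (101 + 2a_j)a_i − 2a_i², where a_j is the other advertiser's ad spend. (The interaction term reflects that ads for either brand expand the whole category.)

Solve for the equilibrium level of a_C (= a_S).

50.5

Crestline's payoff is (101 + 2a_S)a_C − 2a_C².
∂π/∂a_C = 101 + 2a_S − 4a_C = 0, so a_C = 25.25 + 0.5a_S.
The game is symmetric, so in equilibrium a_S = a_C: the reaction function gives 0.5a_C = 25.25, hence a_C = 50.5.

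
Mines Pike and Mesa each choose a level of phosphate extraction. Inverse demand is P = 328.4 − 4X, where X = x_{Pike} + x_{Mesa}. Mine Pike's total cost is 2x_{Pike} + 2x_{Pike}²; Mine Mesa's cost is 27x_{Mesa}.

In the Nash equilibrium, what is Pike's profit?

Mine Pike's profit: π = x_{Pike}(328.4 − 4(x_{Pike} + x_{Mesa})) − 2x_{Pike} − 2x_{Pike}².
∂π/∂x_{Pike} = 326.4 − 12x_{Pike} − 4x_{Mesa} = 0, so x_{Pike} = 27.2 − (1/3)x_{Mesa}.
For Mesa: ∂π/∂x_{Mesa} = 301.4 − 8x_{Mesa} − 4x_{Pike} = 0 ⇒ x_{Mesa} = 37.675 − 0.5x_{Pike}.
Solving the two reaction functions simultaneously: (1 − (−1/3)(−0.5))x_{Pike} = 27.2 − (1/3)·37.675, so (5/6)x_{Pike} = 1757/120 and x_{Pike} = 17.57.
Then x_{Mesa} = 37.675 − 0.5·17.57 = 28.89.
Price P = 328.4 − 4·46.46 = 142.56.
Pike's profit: (142.56 − 2)·17.57 − 2(17.57)² = 1852.2294.

1852.2294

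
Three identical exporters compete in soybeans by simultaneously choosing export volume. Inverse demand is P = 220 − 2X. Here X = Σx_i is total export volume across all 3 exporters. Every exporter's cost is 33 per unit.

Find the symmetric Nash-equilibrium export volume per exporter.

A representative exporter's profit is π_i = x_i(220 − 2X) − 33x_i, with X = x_i + Σ_{j≠i} x_j.
First-order condition: 187 − 4x_i − 2Σ_{j≠i} x_j = 0.
Imposing symmetry (x_j = x for all j) turns Σ_{j≠i} x_j into 2x, so 187 = 8x and x = 23.375.

23.375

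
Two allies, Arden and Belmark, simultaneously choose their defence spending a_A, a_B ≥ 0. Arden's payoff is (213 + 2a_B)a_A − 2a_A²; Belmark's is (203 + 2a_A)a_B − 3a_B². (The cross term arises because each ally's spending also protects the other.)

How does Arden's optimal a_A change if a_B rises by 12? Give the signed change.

6

Expanding Arden's payoff: 213a_A + 2a_Ba_A − 2a_A².
∂π/∂a_A = 213 + 2a_B − 4a_A = 0, so a_A = 53.25 + 0.5a_B.
The reaction-function slope is 0.5, so a 12-unit rise in a_B moves a_A by 0.5 × 12 = 6. Arden's best response rises — the actions are strategic complements.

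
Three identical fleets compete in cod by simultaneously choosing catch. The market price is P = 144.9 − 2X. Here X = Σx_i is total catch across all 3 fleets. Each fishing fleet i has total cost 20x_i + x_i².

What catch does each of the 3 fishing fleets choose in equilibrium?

A representative fishing fleet's profit is π_i = x_i(144.9 − 2X) − 20x_i − x_i², with X = x_i + Σ_{j≠i} x_j.
First-order condition: 124.9 − 6x_i − 2Σ_{j≠i} x_j = 0.
Imposing symmetry (x_j = x for all j) turns Σ_{j≠i} x_j into 2x, so 124.9 = 10x and x = 12.49.

12.49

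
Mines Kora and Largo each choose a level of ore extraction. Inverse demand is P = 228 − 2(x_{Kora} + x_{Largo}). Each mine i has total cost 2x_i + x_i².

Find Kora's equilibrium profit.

2394.1875

Mine Kora's profit: π = x_{Kora}(228 − 2(x_{Kora} + x_{Largo})) − 2x_{Kora} − x_{Kora}².
∂π/∂x_{Kora} = 226 − 6x_{Kora} − 2x_{Largo} = 0, so x_{Kora} = 113/3 − (1/3)x_{Largo}.
By symmetry x_{Largo} = x_{Kora}; substituting into the reaction function, (4/3)x_{Kora} = 113/3 and x_{Kora} = 28.25.
Price P = 228 − 2·56.5 = 115.
Kora's profit: (115 − 2)·28.25 − (28.25)² = 2394.1875.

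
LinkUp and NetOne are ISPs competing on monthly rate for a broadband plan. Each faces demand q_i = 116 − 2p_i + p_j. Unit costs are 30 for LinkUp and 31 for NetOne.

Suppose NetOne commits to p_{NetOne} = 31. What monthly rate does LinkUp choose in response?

LinkUp's profit: π = (p_{LinkUp} − 30)(116 − 2p_{LinkUp} + p_{NetOne}).
∂π/∂p_{LinkUp} = 176 − 4p_{LinkUp} + p_{NetOne} = 0 ⇒ p_{LinkUp} = 44 + 0.25p_{NetOne}.
At p_{NetOne} = 31: p_{LinkUp} = 44 + 0.25·31 = 51.75.

51.75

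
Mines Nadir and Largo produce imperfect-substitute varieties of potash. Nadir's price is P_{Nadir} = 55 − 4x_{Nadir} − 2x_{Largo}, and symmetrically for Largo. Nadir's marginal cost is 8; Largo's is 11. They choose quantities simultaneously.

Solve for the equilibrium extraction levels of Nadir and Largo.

4.8, 4.3

Mine Nadir's profit: π = x_{Nadir}(55 − 4x_{Nadir} − 2x_{Largo}) − 8x_{Nadir}.
∂π/∂x_{Nadir} = 47 − 8x_{Nadir} − 2x_{Largo} = 0 ⇒ x_{Nadir} = 5.875 − 0.25x_{Largo}.
Similarly x_{Largo} = 5.5 − 0.25x_{Nadir}.
Solving the two reaction functions simultaneously: (1 − (−0.25)(−0.25))x_{Nadir} = 5.875 − 0.25·5.5, so 0.9375x_{Nadir} = 4.5 and x_{Nadir} = 4.8.
Then x_{Largo} = 5.5 − 0.25·4.8 = 4.3.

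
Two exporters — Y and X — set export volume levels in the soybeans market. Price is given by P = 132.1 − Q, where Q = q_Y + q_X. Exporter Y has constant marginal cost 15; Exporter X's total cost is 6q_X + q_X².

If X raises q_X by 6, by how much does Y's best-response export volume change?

-3

Exporter Y's profit: π = q_Y(132.1 − (q_Y + q_X)) − 15q_Y.
∂π/∂q_Y = 117.1 − 2q_Y − q_X = 0, so q_Y = 58.55 − 0.5q_X.
The reaction-function slope is −0.5, so a 6-unit rise in q_X moves q_Y by −0.5 × 6 = −3. Y's best response falls — the actions are strategic substitutes.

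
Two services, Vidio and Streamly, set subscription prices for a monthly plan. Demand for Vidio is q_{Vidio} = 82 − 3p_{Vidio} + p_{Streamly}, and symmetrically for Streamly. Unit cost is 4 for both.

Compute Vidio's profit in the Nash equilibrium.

Vidio's profit: π = (p_{Vidio} − 4)(82 − 3p_{Vidio} + p_{Streamly}).
∂π/∂p_{Vidio} = 94 − 6p_{Vidio} + p_{Streamly} = 0 ⇒ p_{Vidio} = 47/3 + (1/6)p_{Streamly}.
The game is symmetric, so in equilibrium p_{Streamly} = p_{Vidio}: the reaction function gives (5/6)p_{Vidio} = 47/3, hence p_{Vidio} = 18.8.
q_{Vidio} = 82 − 3·18.8 + 18.8 = 44.4.
Profit = (18.8 − 4)·44.4 = 657.12.

657.12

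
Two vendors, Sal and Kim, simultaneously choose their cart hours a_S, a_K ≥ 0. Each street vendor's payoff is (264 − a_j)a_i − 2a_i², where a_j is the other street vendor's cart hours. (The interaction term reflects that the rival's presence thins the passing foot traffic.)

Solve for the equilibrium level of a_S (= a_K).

Sal's payoff is (264 − a_K)a_S − 2a_S².
∂π/∂a_S = 264 − a_K − 4a_S = 0, so a_S = 66 − 0.25a_K.
Setting a_S = a_K in the reaction function: a_S = 66 − 0.25a_S, so a_S = 66 / 1.25 = 52.8.

52.8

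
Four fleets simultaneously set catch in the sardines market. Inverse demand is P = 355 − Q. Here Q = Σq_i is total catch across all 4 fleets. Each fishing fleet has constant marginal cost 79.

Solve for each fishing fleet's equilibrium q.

55.2

A representative fishing fleet's profit is π_i = q_i(355 − Q) − 79q_i, with Q = q_i + Σ_{j≠i} q_j.
First-order condition: 276 − 2q_i − Σ_{j≠i} q_j = 0.
Imposing symmetry (q_j = q for all j) turns Σ_{j≠i} q_j into 3q, so 276 = 5q and q = 55.2.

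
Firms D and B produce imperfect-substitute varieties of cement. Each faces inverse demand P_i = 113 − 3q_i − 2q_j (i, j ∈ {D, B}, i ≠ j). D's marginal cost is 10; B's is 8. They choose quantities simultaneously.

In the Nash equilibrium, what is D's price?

48.25

Firm D's profit: π = q_D(113 − 3q_D − 2q_B) − 10q_D.
∂π/∂q_D = 103 − 6q_D − 2q_B = 0 ⇒ q_D = 103/6 − (1/3)q_B.
Similarly q_B = 17.5 − (1/3)q_D.
Substituting the second reaction function into the first: q_D = 103/6 − (1/3)(17.5 − (1/3)q_D), which gives (8/9)q_D = 34/3 ⇒ q_D = 12.75.
Then q_B = 17.5 − (1/3)·12.75 = 13.25.
P_D = 113 − 3·12.75 − 2·13.25 = 48.25.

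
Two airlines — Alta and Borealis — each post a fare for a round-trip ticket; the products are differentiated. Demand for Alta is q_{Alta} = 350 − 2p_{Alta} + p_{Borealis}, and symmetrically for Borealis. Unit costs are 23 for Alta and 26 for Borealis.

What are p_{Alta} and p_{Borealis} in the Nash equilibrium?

132.4, 133.6

Alta's profit: π = (p_{Alta} − 23)(350 − 2p_{Alta} + p_{Borealis}).
∂π/∂p_{Alta} = 396 − 4p_{Alta} + p_{Borealis} = 0 ⇒ p_{Alta} = 99 + 0.25p_{Borealis}.
Similarly p_{Borealis} = 100.5 + 0.25p_{Alta}.
Solving the two reaction functions simultaneously: (1 − (0.25)(0.25))p_{Alta} = 99 + 0.25·100.5, so 0.9375p_{Alta} = 124.125 and p_{Alta} = 132.4.
Then p_{Borealis} = 100.5 + 0.25·132.4 = 133.6.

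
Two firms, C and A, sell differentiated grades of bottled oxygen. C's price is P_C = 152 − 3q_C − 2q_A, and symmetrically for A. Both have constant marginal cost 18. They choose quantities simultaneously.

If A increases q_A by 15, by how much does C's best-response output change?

Firm C's profit: π = q_C(152 − 3q_C − 2q_A) − 18q_C.
∂π/∂q_C = 134 − 6q_C − 2q_A = 0 ⇒ q_C = 67/3 − (1/3)q_A.
The reaction-function slope is −1/3, so a 15-unit rise in q_A moves q_C by −1/3 × 15 = −5. C's best response falls — the actions are strategic substitutes.

-5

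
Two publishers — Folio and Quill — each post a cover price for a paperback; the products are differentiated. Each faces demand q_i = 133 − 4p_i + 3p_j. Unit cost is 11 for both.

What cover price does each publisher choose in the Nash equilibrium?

Folio's profit: π = (p_{Folio} − 11)(133 − 4p_{Folio} + 3p_{Quill}).
∂π/∂p_{Folio} = 177 − 8p_{Folio} + 3p_{Quill} = 0 ⇒ p_{Folio} = 22.125 + 0.375p_{Quill}.
The game is symmetric, so in equilibrium p_{Quill} = p_{Folio}: the reaction function gives 0.625p_{Folio} = 22.125, hence p_{Folio} = 35.4.

35.4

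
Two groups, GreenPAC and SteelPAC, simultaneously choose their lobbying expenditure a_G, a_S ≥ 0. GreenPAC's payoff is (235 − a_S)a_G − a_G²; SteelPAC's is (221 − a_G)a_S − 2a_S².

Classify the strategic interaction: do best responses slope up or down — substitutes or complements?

strategic substitutes

Expanding GreenPAC's payoff: 235a_G − a_Sa_G − a_G².
∂π/∂a_G = 235 − a_S − 2a_G = 0, so a_G = 117.5 − 0.5a_S.
The best-response slope da_G/da_S = −0.5 < 0: the reaction function is downward-sloping, so the choices are strategic substitutes.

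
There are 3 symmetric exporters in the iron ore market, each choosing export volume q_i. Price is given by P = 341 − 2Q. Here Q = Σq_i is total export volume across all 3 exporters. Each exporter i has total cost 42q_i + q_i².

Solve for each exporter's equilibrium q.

A representative exporter's profit is π_i = q_i(341 − 2Q) − 42q_i − q_i², with Q = q_i + Σ_{j≠i} q_j.
First-order condition: 299 − 6q_i − 2Σ_{j≠i} q_j = 0.
Imposing symmetry (q_j = q for all j) turns Σ_{j≠i} q_j into 2q, so 299 = 10q and q = 29.9.

29.9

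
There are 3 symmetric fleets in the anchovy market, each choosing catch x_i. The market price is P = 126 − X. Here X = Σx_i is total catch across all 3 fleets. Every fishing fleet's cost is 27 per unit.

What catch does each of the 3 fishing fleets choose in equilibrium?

A representative fishing fleet's profit is π_i = x_i(126 − X) − 27x_i, with X = x_i + Σ_{j≠i} x_j.
First-order condition: 99 − 2x_i − Σ_{j≠i} x_j = 0.
In a symmetric equilibrium every fishing fleet chooses the same x, so Σ_{j≠i} x_j = 2x. The condition becomes 99 − 4x = 0, giving x = 99/4 = 24.75.

24.75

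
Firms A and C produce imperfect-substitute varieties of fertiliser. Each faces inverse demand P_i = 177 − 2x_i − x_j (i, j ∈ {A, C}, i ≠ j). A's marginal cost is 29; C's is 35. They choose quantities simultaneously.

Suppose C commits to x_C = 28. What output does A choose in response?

Firm A's profit: π = x_A(177 − 2x_A − x_C) − 29x_A.
∂π/∂x_A = 148 − 4x_A − x_C = 0 ⇒ x_A = 37 − 0.25x_C.
At x_C = 28: x_A = 37 − 0.25·28 = 30.

30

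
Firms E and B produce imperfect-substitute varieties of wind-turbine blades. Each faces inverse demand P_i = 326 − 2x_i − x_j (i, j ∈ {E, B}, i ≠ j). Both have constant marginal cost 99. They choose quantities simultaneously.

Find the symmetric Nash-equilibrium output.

Firm E's profit: π = x_E(326 − 2x_E − x_B) − 99x_E.
∂π/∂x_E = 227 − 4x_E − x_B = 0 ⇒ x_E = 56.75 − 0.25x_B.
The game is symmetric, so in equilibrium x_B = x_E: the reaction function gives 1.25x_E = 56.75, hence x_E = 45.4.

45.4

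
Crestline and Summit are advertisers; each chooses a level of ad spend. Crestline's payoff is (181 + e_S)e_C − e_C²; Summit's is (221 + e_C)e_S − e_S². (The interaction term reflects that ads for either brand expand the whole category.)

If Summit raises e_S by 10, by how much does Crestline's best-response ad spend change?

Expanding Crestline's payoff: 181e_C + e_Se_C − e_C².
∂π/∂e_C = 181 + e_S − 2e_C = 0, so e_C = 90.5 + 0.5e_S.
The reaction-function slope is 0.5, so a 10-unit rise in e_S moves e_C by 0.5 × 10 = 5. Crestline's best response rises — the actions are strategic complements.

5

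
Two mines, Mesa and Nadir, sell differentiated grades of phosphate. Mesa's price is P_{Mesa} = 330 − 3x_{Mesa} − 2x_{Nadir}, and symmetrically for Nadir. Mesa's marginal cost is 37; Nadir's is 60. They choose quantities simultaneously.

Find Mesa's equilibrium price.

151.1875

Mine Mesa's profit: π = x_{Mesa}(330 − 3x_{Mesa} − 2x_{Nadir}) − 37x_{Mesa}.
∂π/∂x_{Mesa} = 293 − 6x_{Mesa} − 2x_{Nadir} = 0 ⇒ x_{Mesa} = 293/6 − (1/3)x_{Nadir}.
Similarly x_{Nadir} = 45 − (1/3)x_{Mesa}.
Solving the two reaction functions simultaneously: (1 − (−1/3)(−1/3))x_{Mesa} = 293/6 − (1/3)·45, so (8/9)x_{Mesa} = 203/6 and x_{Mesa} = 38.0625.
Then x_{Nadir} = 45 − (1/3)·38.0625 = 32.3125.
P_{Mesa} = 330 − 3·38.0625 − 2·32.3125 = 151.1875.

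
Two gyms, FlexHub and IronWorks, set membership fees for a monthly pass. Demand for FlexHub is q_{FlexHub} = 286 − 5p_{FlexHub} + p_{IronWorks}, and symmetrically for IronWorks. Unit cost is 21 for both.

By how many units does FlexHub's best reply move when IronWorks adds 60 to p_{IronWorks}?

6

FlexHub's profit: π = (p_{FlexHub} − 21)(286 − 5p_{FlexHub} + p_{IronWorks}).
∂π/∂p_{FlexHub} = 391 − 10p_{FlexHub} + p_{IronWorks} = 0 ⇒ p_{FlexHub} = 39.1 + 0.1p_{IronWorks}.
The reaction-function slope is 0.1, so a 60-unit rise in p_{IronWorks} moves p_{FlexHub} by 0.1 × 60 = 6. FlexHub's best response rises — the actions are strategic complements.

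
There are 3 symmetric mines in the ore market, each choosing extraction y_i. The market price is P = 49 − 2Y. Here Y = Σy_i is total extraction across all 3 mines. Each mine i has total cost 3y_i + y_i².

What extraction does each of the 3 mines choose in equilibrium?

4.6

A representative mine's profit is π_i = y_i(49 − 2Y) − 3y_i − y_i², with Y = y_i + Σ_{j≠i} y_j.
First-order condition: 46 − 6y_i − 2Σ_{j≠i} y_j = 0.
In a symmetric equilibrium every mine chooses the same y, so Σ_{j≠i} y_j = 2y. The condition becomes 46 − 10y = 0, giving y = 46/10 = 4.6.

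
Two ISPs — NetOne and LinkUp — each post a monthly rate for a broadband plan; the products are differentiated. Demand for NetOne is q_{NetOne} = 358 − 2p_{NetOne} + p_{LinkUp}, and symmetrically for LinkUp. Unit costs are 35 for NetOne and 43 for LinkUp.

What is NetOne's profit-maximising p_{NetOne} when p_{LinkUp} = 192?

155

NetOne's profit: π = (p_{NetOne} − 35)(358 − 2p_{NetOne} + p_{LinkUp}).
∂π/∂p_{NetOne} = 428 − 4p_{NetOne} + p_{LinkUp} = 0 ⇒ p_{NetOne} = 107 + 0.25p_{LinkUp}.
At p_{LinkUp} = 192: p_{NetOne} = 107 + 0.25·192 = 155.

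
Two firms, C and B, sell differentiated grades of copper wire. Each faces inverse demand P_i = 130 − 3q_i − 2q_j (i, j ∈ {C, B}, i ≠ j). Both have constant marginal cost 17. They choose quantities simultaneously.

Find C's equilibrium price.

Firm C's profit: π = q_C(130 − 3q_C − 2q_B) − 17q_C.
∂π/∂q_C = 113 − 6q_C − 2q_B = 0 ⇒ q_C = 113/6 − (1/3)q_B.
By symmetry q_B = q_C; substituting into the reaction function, (4/3)q_C = 113/6 and q_C = 14.125.
P_C = 130 − 3·14.125 − 2·14.125 = 59.375.

59.375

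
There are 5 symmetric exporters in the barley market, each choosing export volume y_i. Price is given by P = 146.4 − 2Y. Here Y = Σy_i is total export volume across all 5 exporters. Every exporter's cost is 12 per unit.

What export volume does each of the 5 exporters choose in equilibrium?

11.2

A representative exporter's profit is π_i = y_i(146.4 − 2Y) − 12y_i, with Y = y_i + Σ_{j≠i} y_j.
First-order condition: 134.4 − 4y_i − 2Σ_{j≠i} y_j = 0.
In a symmetric equilibrium every exporter chooses the same y, so Σ_{j≠i} y_j = 4y. The condition becomes 134.4 − 12y = 0, giving y = 134.4/12 = 11.2.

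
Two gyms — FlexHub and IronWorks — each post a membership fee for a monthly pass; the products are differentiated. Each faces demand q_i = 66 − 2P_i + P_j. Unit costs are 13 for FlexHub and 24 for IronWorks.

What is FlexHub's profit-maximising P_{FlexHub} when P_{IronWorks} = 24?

FlexHub's profit: π = (P_{FlexHub} − 13)(66 − 2P_{FlexHub} + P_{IronWorks}).
∂π/∂P_{FlexHub} = 92 − 4P_{FlexHub} + P_{IronWorks} = 0 ⇒ P_{FlexHub} = 23 + 0.25P_{IronWorks}.
At P_{IronWorks} = 24: P_{FlexHub} = 23 + 0.25·24 = 29.

29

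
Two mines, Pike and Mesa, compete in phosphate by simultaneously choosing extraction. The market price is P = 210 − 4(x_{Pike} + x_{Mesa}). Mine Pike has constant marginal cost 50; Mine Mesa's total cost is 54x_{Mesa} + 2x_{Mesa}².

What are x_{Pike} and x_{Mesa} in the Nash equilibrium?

16.2, 7.6

Mine Pike's profit: π = x_{Pike}(210 − 4(x_{Pike} + x_{Mesa})) − 50x_{Pike}.
∂π/∂x_{Pike} = 160 − 8x_{Pike} − 4x_{Mesa} = 0, so x_{Pike} = 20 − 0.5x_{Mesa}.
For Mesa: ∂π/∂x_{Mesa} = 156 − 12x_{Mesa} − 4x_{Pike} = 0 ⇒ x_{Mesa} = 13 − (1/3)x_{Pike}.
Solving the two reaction functions simultaneously: (1 − (−0.5)(−1/3))x_{Pike} = 20 − 0.5·13, so (5/6)x_{Pike} = 13.5 and x_{Pike} = 16.2.
Then x_{Mesa} = 13 − (1/3)·16.2 = 7.6.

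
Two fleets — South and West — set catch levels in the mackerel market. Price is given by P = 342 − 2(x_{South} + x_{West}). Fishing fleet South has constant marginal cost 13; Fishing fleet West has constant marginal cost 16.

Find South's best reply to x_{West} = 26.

69.25

Fishing fleet South's profit: π = x_{South}(342 − 2(x_{South} + x_{West})) − 13x_{South}.
∂π/∂x_{South} = 329 − 4x_{South} − 2x_{West} = 0, so x_{South} = 82.25 − 0.5x_{West}.
At x_{West} = 26: x_{South} = 82.25 − 0.5·26 = 69.25.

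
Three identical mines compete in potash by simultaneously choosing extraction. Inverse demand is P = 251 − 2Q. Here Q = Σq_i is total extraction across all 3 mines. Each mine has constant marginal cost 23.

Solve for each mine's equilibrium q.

28.5

A representative mine's profit is π_i = q_i(251 − 2Q) − 23q_i, with Q = q_i + Σ_{j≠i} q_j.
First-order condition: 228 − 4q_i − 2Σ_{j≠i} q_j = 0.
Imposing symmetry (q_j = q for all j) turns Σ_{j≠i} q_j into 2q, so 228 = 8q and q = 28.5.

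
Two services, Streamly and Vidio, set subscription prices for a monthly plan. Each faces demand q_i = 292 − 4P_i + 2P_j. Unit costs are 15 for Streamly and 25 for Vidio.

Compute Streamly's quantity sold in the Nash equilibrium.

180

Streamly's profit: π = (P_{Streamly} − 15)(292 − 4P_{Streamly} + 2P_{Vidio}).
∂π/∂P_{Streamly} = 352 − 8P_{Streamly} + 2P_{Vidio} = 0 ⇒ P_{Streamly} = 44 + 0.25P_{Vidio}.
Similarly P_{Vidio} = 49 + 0.25P_{Streamly}.
Solving the two reaction functions simultaneously: (1 − (0.25)(0.25))P_{Streamly} = 44 + 0.25·49, so 0.9375P_{Streamly} = 56.25 and P_{Streamly} = 60.
Then P_{Vidio} = 49 + 0.25·60 = 64.
q_{Streamly} = 292 − 4·60 + 2·64 = 180.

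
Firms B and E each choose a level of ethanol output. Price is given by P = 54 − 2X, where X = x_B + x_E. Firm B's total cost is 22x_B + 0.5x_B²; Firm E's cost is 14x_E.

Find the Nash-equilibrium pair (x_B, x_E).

3, 8.5

Firm B's profit: π = x_B(54 − 2(x_B + x_E)) − 22x_B − 0.5x_B².
∂π/∂x_B = 32 − 5x_B − 2x_E = 0, so x_B = 6.4 − 0.4x_E.
For E: ∂π/∂x_E = 40 − 4x_E − 2x_B = 0 ⇒ x_E = 10 − 0.5x_B.
Solving the two reaction functions simultaneously: (1 − (−0.4)(−0.5))x_B = 6.4 − 0.4·10, so 0.8x_B = 2.4 and x_B = 3.
Then x_E = 10 − 0.5·3 = 8.5.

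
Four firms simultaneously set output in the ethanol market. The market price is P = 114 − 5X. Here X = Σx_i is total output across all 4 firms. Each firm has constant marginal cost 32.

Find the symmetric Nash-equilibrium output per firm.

3.28

A representative firm's profit is π_i = x_i(114 − 5X) − 32x_i, with X = x_i + Σ_{j≠i} x_j.
First-order condition: 82 − 10x_i − 5Σ_{j≠i} x_j = 0.
Imposing symmetry (x_j = x for all j) turns Σ_{j≠i} x_j into 3x, so 82 = 25x and x = 3.28.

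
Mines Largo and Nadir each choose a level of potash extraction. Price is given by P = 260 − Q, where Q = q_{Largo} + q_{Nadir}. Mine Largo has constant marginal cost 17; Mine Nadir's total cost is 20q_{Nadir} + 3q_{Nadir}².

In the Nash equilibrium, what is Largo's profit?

12904.96

Mine Largo's profit: π = q_{Largo}(260 − (q_{Largo} + q_{Nadir})) − 17q_{Largo}.
∂π/∂q_{Largo} = 243 − 2q_{Largo} − q_{Nadir} = 0, so q_{Largo} = 121.5 − 0.5q_{Nadir}.
For Nadir: ∂π/∂q_{Nadir} = 240 − 8q_{Nadir} − q_{Largo} = 0 ⇒ q_{Nadir} = 30 − 0.125q_{Largo}.
Solving the two reaction functions simultaneously: (1 − (−0.5)(−0.125))q_{Largo} = 121.5 − 0.5·30, so 0.9375q_{Largo} = 106.5 and q_{Largo} = 113.6.
Then q_{Nadir} = 30 − 0.125·113.6 = 15.8.
Price P = 260 − 129.4 = 130.6.
Largo's profit: (130.6 − 17)·113.6 = 12904.96.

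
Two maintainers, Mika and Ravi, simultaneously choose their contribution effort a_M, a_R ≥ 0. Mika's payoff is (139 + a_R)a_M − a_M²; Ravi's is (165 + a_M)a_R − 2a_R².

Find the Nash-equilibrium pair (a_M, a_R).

103, 67

Expanding Mika's payoff: 139a_M + a_Ra_M − a_M².
∂π/∂a_M = 139 + a_R − 2a_M = 0, so a_M = 69.5 + 0.5a_R.
Likewise for Ravi: a_R = 41.25 + 0.25a_M.
Substituting the second reaction function into the first: a_M = 69.5 + 0.5(41.25 + 0.25a_M), which gives 0.875a_M = 90.125 ⇒ a_M = 103.
Then a_R = 41.25 + 0.25·103 = 67.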